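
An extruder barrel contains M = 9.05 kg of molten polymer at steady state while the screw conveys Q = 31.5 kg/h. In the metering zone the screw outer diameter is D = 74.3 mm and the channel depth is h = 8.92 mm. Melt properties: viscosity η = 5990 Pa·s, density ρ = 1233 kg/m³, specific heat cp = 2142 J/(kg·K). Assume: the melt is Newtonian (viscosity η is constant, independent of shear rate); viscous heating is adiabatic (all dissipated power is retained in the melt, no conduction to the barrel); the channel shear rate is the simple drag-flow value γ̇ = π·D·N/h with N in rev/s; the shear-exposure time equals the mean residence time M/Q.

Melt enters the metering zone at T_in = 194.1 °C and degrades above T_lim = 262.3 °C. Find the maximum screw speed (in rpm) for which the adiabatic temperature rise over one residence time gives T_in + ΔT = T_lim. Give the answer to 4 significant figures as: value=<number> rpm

value=12.36 rpm

Throughput in SI: Q_s = 31.5 kg/h ÷ 3600 s/h = 0.00875 kg/s
t_res = M / Q_s = 9.05 / 0.00875 = 1034.29 s
Geometry in SI: D = 74.3 mm → 0.0743 m, h = 8.92 mm → 0.00892 m
ΔT_a = T_lim − T_in = 262.3 °C − 194.1 °C = 68.2 K
γ̇_max² = ΔT_a·ρ·cp / (η·t_res) = [68.2 × 1233 × 2142] / [5990 × 1034.29] = 29.0737 s⁻²
γ̇_max = √29.0737 = 5.392 s⁻¹
N_max = γ̇_max·h / (π·D) = 5.392 · 0.00892 / (π · 0.0743) = 0.206052 rev/s = 12.3631 rpm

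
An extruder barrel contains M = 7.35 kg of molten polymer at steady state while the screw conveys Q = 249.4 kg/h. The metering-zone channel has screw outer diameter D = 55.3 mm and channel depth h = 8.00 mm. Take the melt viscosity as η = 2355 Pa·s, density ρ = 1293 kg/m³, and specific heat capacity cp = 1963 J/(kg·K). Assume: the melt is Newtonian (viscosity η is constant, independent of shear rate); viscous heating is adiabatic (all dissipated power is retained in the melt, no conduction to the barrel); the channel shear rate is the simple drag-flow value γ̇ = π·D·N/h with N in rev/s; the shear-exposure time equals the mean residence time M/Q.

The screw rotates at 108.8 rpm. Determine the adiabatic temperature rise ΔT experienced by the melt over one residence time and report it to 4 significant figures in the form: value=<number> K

value=152.6 K

Convert throughput: Q = 249.4 kg/h = 249.4/3600 = 0.0692778 kg/s
Mean residence time: t_res = M/Q_s = 7.35 kg / 0.0692778 kg/s = 106.095 s
D = 55.3 mm = 0.0553 m;  h = 8.00 mm = 0.008 m;  N = 108.8 rpm / 60 = 1.81333 rev/s
γ̇ = π·D·N / h = π · 0.0553 · 1.81333 / 0.008 = 39.3788 s⁻¹
Adiabatic rise: ΔT = η γ̇² t_res / (ρ cp) = 2355·(39.3788)²·106.095 / (1293·1963) = 152.648 K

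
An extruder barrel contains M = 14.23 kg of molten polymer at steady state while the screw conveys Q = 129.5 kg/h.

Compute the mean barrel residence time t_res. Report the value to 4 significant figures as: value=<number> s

value=395.6 s

Convert throughput: Q = 129.5 kg/h = 129.5/3600 = 0.0359722 kg/s
t_res = M / Q_s = 14.23 ÷ 0.0359722 = 395.583 s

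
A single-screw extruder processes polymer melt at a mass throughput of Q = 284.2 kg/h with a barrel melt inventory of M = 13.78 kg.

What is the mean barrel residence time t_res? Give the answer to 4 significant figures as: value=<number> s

value=174.6 s

Q_s = Q / 3600 = 284.2 / 3600 = 0.0789444 kg/s
t_res = M / Q_s = 13.78 ÷ 0.0789444 = 174.553 s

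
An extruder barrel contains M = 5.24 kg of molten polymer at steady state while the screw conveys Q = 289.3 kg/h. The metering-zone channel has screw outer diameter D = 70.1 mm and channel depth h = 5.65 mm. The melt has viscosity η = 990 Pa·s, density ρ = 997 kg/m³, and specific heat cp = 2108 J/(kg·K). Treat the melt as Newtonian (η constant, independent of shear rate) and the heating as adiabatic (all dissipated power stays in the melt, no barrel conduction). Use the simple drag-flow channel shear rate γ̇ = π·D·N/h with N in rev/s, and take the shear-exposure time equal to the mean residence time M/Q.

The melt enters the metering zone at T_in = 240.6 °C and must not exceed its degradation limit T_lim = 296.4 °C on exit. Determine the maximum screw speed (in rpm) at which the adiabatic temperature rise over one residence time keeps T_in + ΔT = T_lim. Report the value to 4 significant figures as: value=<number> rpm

value=65.61 rpm

Throughput in SI: Q_s = 289.3 kg/h ÷ 3600 s/h = 0.0803611 kg/s
t_res = M / Q_s = 5.24 / 0.0803611 = 65.2057 s
D = 70.1 mm = 0.0701 m;  h = 5.65 mm = 0.00565 m
Allowable rise: ΔT_a = T_lim − T_in = 296.4 − 240.6 = 55.8 K
γ̇_max² = ΔT_a·ρ·cp / (η·t_res) = [55.8 × 997 × 2108] / [990 × 65.2057] = 1816.68 s⁻²
γ̇_max = √1816.68 = 42.6226 s⁻¹
N_max = γ̇_max·h / (π·D) = 42.6226 · 0.00565 / (π · 0.0701) = 1.0935 rev/s = 65.6102 rpm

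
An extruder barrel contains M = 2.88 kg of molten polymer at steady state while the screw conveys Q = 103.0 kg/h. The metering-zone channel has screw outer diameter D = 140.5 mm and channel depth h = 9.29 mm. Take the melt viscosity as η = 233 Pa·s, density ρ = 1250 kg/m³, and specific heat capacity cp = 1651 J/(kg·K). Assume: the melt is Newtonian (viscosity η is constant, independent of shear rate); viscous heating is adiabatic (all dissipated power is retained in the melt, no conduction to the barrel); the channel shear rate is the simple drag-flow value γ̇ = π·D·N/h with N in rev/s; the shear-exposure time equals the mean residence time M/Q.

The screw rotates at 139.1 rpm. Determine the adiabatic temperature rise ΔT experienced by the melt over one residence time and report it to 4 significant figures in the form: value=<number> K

Throughput in SI: Q_s = 103.0 kg/h ÷ 3600 s/h = 0.0286111 kg/s
t_res = M / Q_s = 2.88 ÷ 0.0286111 = 100.66 s
D = 140.5 mm = 0.1405 m;  h = 9.29 mm = 0.00929 m;  N = 139.1 rpm / 60 = 2.31833 rev/s
γ̇ = π D N / h = (π)(0.1405)(2.31833) / 0.00929 = 110.15 s⁻¹
Adiabatic rise: ΔT = η γ̇² t_res / (ρ cp) = 233·(110.15)²·100.66 / (1250·1651) = 137.889 K

value=137.9 K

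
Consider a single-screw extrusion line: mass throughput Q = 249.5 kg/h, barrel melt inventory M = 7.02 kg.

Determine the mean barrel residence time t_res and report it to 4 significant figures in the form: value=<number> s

Throughput in SI: Q_s = 249.5 kg/h ÷ 3600 s/h = 0.0693056 kg/s
t_res = M / Q_s = 7.02 ÷ 0.0693056 = 101.291 s

value=101.3 s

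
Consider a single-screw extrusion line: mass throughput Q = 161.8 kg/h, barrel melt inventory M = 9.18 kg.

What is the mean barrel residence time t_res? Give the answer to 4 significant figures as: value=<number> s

Throughput in SI: Q_s = 161.8 kg/h ÷ 3600 s/h = 0.0449444 kg/s
Mean residence time: t_res = M/Q_s = 9.18 kg / 0.0449444 kg/s = 204.252 s

value=204.3 s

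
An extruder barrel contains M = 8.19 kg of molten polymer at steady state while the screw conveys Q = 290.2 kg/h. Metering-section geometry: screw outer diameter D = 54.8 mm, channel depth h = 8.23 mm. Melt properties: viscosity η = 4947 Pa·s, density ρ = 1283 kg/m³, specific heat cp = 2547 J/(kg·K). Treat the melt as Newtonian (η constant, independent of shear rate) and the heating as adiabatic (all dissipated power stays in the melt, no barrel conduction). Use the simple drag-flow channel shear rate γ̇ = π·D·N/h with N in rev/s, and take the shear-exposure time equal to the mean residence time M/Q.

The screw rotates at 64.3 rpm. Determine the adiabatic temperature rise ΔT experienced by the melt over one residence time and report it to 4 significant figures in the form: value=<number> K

Convert throughput: Q = 290.2 kg/h = 290.2/3600 = 0.0806111 kg/s
t_res = M / Q_s = 8.19 / 0.0806111 = 101.599 s
Geometry in metres: D = 54.8 mm → 0.0548 m, h = 8.23 mm → 0.00823 m; screw speed N = 64.3 rpm = 1.07167 rev/s
Shear rate: γ̇ = πDN/h = π·0.0548·1.07167/0.00823 = 22.4177 s⁻¹
Adiabatic rise: ΔT = η γ̇² t_res / (ρ cp) = 4947·(22.4177)²·101.599 / (1283·2547) = 77.2958 K

value=77.30 K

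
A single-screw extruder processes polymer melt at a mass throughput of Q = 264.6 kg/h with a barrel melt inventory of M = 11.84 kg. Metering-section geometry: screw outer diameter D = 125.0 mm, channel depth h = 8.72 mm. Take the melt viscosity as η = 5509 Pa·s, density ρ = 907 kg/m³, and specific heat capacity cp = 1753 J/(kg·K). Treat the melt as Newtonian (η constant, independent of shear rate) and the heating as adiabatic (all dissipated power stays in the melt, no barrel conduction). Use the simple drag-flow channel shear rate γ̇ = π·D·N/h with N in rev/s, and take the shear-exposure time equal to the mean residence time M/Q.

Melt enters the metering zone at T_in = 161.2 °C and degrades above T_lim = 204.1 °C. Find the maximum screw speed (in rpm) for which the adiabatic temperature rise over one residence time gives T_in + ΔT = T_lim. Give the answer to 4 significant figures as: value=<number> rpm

Q_s = Q / 3600 = 264.6 / 3600 = 0.0735 kg/s
t_res = M / Q_s = 11.84 / 0.0735 = 161.088 s
D = 125.0 mm = 0.125 m;  h = 8.72 mm = 0.00872 m
ΔT_a = T_lim − T_in = 204.1 − 161.2 = 42.9 K
γ̇_max² = ΔT_a·ρ·cp / (η·t_res) = [42.9 × 907 × 1753] / [5509 × 161.088] = 76.8616 s⁻²
γ̇_max = sqrt(76.8616) = 8.76707 s⁻¹
N_max = γ̇_max h / (πD) = 8.76707·0.00872/(π·0.125) = 0.194675 rev/s → ×60 = 11.6805 rpm

value=11.68 rpm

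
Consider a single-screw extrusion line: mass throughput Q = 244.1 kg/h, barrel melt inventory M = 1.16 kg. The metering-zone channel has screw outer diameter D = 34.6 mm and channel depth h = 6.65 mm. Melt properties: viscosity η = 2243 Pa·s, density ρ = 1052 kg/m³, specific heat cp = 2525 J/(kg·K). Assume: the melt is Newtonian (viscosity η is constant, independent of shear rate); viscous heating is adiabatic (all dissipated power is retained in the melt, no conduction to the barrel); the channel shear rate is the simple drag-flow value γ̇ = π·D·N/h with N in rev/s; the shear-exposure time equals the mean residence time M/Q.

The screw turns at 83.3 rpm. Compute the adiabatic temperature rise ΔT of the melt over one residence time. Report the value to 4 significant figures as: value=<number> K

value=7.439 K

Throughput in SI: Q_s = 244.1 kg/h ÷ 3600 s/h = 0.0678056 kg/s
Mean residence time: t_res = M/Q_s = 1.16 kg / 0.0678056 kg/s = 17.1077 s
D = 34.6 mm = 0.0346 m;  h = 6.65 mm = 0.00665 m;  N = 83.3 rpm / 60 = 1.38833 rev/s
γ̇ = π·D·N / h = π · 0.0346 · 1.38833 / 0.00665 = 22.6933 s⁻¹
ΔT = η·γ̇²·t_res/(ρ·cp) = [2243 × 22.6933² × 17.1077] / [1052 × 2525] = 7.43945 K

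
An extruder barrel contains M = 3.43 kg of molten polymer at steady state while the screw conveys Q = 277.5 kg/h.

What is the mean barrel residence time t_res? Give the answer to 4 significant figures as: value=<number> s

Throughput in SI: Q_s = 277.5 kg/h ÷ 3600 s/h = 0.0770833 kg/s
t_res = M / Q_s = 3.43 / 0.0770833 = 44.4973 s

value=44.50 s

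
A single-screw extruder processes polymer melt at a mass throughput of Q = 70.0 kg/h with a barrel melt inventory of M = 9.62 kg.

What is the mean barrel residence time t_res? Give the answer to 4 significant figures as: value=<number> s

value=494.7 s

Throughput in SI: Q_s = 70.0 kg/h ÷ 3600 s/h = 0.0194444 kg/s
t_res = M / Q_s = 9.62 ÷ 0.0194444 = 494.743 s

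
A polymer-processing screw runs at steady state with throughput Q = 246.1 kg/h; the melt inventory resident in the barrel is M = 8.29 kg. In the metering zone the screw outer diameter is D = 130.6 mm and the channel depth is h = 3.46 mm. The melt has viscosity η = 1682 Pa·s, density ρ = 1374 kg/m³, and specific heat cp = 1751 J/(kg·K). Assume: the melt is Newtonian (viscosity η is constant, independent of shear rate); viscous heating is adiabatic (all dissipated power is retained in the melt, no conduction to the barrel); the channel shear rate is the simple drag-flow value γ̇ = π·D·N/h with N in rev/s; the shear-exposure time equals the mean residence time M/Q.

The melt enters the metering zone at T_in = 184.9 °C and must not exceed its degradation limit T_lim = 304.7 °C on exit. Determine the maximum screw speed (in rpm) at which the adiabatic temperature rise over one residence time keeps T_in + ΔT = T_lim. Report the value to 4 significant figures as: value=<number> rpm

Throughput in SI: Q_s = 246.1 kg/h ÷ 3600 s/h = 0.0683611 kg/s
Mean residence time: t_res = M/Q_s = 8.29 kg / 0.0683611 kg/s = 121.268 s
D = 130.6 mm = 0.1306 m;  h = 3.46 mm = 0.00346 m
ΔT_a = T_lim − T_in = 304.7 °C − 184.9 °C = 119.8 K
γ̇_max² = ΔT_a·ρ·cp / (η·t_res) = [119.8 × 1374 × 1751] / [1682 × 121.268] = 1413.05 s⁻²
γ̇_max = sqrt(1413.05) = 37.5906 s⁻¹
N_max = γ̇_max h / (πD) = 37.5906·0.00346/(π·0.1306) = 0.317002 rev/s → ×60 = 19.0201 rpm

value=19.02 rpm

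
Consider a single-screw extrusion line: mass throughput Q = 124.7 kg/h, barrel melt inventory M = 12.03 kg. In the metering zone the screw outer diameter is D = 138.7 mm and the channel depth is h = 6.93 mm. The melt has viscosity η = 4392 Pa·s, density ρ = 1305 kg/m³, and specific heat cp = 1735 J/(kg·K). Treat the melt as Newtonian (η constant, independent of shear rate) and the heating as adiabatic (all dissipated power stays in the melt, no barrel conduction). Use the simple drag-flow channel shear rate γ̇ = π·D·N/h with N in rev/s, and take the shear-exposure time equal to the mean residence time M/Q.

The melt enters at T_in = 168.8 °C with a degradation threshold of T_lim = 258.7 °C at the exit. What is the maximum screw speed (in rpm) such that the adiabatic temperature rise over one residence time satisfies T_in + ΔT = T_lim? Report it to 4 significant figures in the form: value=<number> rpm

value=11.02 rpm

Convert throughput: Q = 124.7 kg/h = 124.7/3600 = 0.0346389 kg/s
Mean residence time: t_res = M/Q_s = 12.03 kg / 0.0346389 kg/s = 347.298 s
D = 138.7 mm = 0.1387 m;  h = 6.93 mm = 0.00693 m
Allowable rise: ΔT_a = T_lim − T_in = 258.7 − 168.8 = 89.9 K
γ̇_max² = ΔT_a·ρ·cp / (η·t_res) = [89.9 × 1305 × 1735] / [4392 × 347.298] = 133.446 s⁻²
γ̇_max = √133.446 = 11.5519 s⁻¹
Solve γ̇ = πDN/h for N: N_max = γ̇_max·h/(π·D) = 11.5519 × 0.00693 / (π × 0.1387) = 0.183721 rev/s = 11.0233 rpm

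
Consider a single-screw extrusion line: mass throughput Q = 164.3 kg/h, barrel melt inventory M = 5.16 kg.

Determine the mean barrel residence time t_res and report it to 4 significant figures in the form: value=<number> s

value=113.1 s

Q_s = Q / 3600 = 164.3 / 3600 = 0.0456389 kg/s
t_res = M / Q_s = 5.16 ÷ 0.0456389 = 113.061 s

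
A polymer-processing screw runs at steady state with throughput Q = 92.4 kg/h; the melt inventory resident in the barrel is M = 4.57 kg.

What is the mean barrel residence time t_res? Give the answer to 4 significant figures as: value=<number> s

value=178.1 s

Convert throughput: Q = 92.4 kg/h = 92.4/3600 = 0.0256667 kg/s
t_res = M / Q_s = 4.57 / 0.0256667 = 178.052 s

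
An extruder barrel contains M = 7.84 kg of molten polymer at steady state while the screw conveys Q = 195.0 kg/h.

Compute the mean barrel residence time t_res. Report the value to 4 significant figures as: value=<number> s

value=144.7 s

Q_s = Q / 3600 = 195.0 / 3600 = 0.0541667 kg/s
Mean residence time: t_res = M/Q_s = 7.84 kg / 0.0541667 kg/s = 144.738 s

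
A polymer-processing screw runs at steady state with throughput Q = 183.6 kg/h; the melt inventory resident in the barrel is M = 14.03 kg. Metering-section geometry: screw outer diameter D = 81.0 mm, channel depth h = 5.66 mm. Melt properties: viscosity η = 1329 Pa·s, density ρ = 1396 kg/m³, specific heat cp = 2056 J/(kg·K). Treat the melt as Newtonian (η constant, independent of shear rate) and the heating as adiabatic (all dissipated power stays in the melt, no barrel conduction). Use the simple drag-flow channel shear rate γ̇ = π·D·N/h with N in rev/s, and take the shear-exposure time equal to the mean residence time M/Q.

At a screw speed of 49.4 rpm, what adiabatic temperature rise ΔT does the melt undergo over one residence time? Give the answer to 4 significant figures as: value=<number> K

value=174.5 K

Convert throughput: Q = 183.6 kg/h = 183.6/3600 = 0.051 kg/s
Mean residence time: t_res = M/Q_s = 14.03 kg / 0.051 kg/s = 275.098 s
Geometry in metres: D = 81.0 mm → 0.081 m, h = 5.66 mm → 0.00566 m; screw speed N = 49.4 rpm = 0.823333 rev/s
γ̇ = π D N / h = (π)(0.081)(0.823333) / 0.00566 = 37.0164 s⁻¹
ΔT = η·γ̇²·t_res/(ρ·cp) = [1329 × 37.0164² × 275.098] / [1396 × 2056] = 174.539 K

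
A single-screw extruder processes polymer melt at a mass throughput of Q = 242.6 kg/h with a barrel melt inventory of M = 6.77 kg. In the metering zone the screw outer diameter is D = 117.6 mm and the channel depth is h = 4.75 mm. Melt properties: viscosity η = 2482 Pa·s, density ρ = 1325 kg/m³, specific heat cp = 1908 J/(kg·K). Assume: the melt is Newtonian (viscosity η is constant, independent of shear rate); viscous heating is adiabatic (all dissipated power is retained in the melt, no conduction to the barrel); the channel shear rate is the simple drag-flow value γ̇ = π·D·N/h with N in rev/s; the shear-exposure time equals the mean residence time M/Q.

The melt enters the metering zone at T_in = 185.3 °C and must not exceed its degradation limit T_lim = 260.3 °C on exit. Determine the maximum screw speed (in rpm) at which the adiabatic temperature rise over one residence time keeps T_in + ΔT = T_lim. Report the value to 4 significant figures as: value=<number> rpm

Q_s = Q / 3600 = 242.6 / 3600 = 0.0673889 kg/s
t_res = M / Q_s = 6.77 ÷ 0.0673889 = 100.462 s
D = 117.6 mm = 0.1176 m;  h = 4.75 mm = 0.00475 m
Allowable rise: ΔT_a = T_lim − T_in = 260.3 − 185.3 = 75 K
γ̇_max² = ΔT_a·ρ·cp / (η·t_res) = [75 × 1325 × 1908] / [2482 × 100.462] = 760.42 s⁻²
γ̇_max = sqrt(760.42) = 27.5757 s⁻¹
N_max = γ̇_max·h / (π·D) = 27.5757 · 0.00475 / (π · 0.1176) = 0.354538 rev/s = 21.2723 rpm

value=21.27 rpm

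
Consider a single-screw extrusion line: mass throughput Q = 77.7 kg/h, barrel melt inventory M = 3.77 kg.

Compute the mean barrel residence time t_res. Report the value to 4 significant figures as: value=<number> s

Q_s = Q / 3600 = 77.7 / 3600 = 0.0215833 kg/s
Mean residence time: t_res = M/Q_s = 3.77 kg / 0.0215833 kg/s = 174.672 s

value=174.7 s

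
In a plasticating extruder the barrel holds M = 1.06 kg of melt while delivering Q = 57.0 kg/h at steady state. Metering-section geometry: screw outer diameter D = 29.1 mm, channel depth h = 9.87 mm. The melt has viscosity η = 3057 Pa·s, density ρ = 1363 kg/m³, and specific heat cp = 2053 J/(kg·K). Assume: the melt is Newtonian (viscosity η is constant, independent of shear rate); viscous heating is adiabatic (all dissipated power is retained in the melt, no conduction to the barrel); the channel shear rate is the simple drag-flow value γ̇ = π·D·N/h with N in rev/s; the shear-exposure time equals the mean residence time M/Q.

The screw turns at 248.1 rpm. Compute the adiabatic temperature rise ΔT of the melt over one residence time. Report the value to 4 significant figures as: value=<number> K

Convert throughput: Q = 57.0 kg/h = 57.0/3600 = 0.0158333 kg/s
t_res = M / Q_s = 1.06 ÷ 0.0158333 = 66.9474 s
D = 29.1 mm = 0.0291 m;  h = 9.87 mm = 0.00987 m;  N = 248.1 rpm / 60 = 4.135 rev/s
γ̇ = π D N / h = (π)(0.0291)(4.135) / 0.00987 = 38.3002 s⁻¹
ΔT = η·γ̇²·t_res / (ρ·cp) = 3057 · (38.3002)² · 66.9474 / (1363 · 2053) = 107.287 K

value=107.3 K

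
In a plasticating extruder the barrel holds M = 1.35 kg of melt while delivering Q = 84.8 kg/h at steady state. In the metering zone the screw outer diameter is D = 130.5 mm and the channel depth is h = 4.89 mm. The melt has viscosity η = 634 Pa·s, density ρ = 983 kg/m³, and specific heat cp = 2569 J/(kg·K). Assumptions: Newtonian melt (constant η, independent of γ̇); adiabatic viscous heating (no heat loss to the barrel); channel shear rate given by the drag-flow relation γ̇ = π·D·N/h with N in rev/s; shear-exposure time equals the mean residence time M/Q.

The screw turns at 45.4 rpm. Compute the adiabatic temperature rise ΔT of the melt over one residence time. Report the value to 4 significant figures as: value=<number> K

value=57.91 K

Throughput in SI: Q_s = 84.8 kg/h ÷ 3600 s/h = 0.0235556 kg/s
t_res = M / Q_s = 1.35 / 0.0235556 = 57.3113 s
Convert to SI: D = 0.1305 m, h = 0.00489 m, N = 45.4/60 = 0.756667 rev/s
Shear rate: γ̇ = πDN/h = π·0.1305·0.756667/0.00489 = 63.439 s⁻¹
ΔT = η·γ̇²·t_res / (ρ·cp) = 634 · (63.439)² · 57.3113 / (983 · 2569) = 57.9061 K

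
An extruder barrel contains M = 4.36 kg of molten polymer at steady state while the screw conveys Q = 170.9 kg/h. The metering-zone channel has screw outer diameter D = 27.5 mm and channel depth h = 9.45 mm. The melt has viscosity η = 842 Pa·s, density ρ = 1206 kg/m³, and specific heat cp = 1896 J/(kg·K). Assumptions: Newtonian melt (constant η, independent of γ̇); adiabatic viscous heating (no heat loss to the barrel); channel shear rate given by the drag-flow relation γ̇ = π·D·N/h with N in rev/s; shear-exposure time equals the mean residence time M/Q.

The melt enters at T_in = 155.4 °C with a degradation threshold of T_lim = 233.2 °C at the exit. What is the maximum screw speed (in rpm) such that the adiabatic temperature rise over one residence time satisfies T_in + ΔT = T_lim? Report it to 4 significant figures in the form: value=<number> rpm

Convert throughput: Q = 170.9 kg/h = 170.9/3600 = 0.0474722 kg/s
t_res = M / Q_s = 4.36 / 0.0474722 = 91.8432 s
Convert to metres: D = 0.0275 m, h = 0.00945 m
ΔT_a = T_lim − T_in = 233.2 °C − 155.4 °C = 77.8 K
γ̇_max² = ΔT_a·ρ·cp / (η·t_res) = [77.8 × 1206 × 1896] / [842 × 91.8432] = 2300.42 s⁻²
γ̇_max = sqrt(2300.42) = 47.9626 s⁻¹
Solve γ̇ = πDN/h for N: N_max = γ̇_max·h/(π·D) = 47.9626 × 0.00945 / (π × 0.0275) = 5.24629 rev/s = 314.777 rpm

value=314.8 rpm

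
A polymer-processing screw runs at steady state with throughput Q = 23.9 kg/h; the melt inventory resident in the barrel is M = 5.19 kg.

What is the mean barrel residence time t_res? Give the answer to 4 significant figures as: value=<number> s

Throughput in SI: Q_s = 23.9 kg/h ÷ 3600 s/h = 0.00663889 kg/s
t_res = M / Q_s = 5.19 ÷ 0.00663889 = 781.757 s

value=781.8 s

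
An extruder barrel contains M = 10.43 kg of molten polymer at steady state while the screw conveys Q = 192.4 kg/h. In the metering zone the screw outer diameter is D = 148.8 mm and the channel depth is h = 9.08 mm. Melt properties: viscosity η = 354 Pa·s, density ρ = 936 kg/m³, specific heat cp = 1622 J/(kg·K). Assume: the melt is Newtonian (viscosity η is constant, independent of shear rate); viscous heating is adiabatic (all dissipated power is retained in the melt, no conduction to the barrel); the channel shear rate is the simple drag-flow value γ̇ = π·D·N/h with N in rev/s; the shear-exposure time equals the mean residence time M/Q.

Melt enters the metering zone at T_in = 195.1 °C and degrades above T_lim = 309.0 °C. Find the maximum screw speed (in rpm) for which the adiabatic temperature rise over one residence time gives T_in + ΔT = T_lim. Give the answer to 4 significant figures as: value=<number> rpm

value=58.31 rpm

Convert throughput: Q = 192.4 kg/h = 192.4/3600 = 0.0534444 kg/s
t_res = M / Q_s = 10.43 ÷ 0.0534444 = 195.156 s
Convert to metres: D = 0.1488 m, h = 0.00908 m
ΔT_a = T_lim − T_in = 309.0 − 195.1 = 113.9 K
γ̇_max² = ΔT_a·ρ·cp / (η·t_res) = [113.9 × 936 × 1622] / [354 × 195.156] = 2503.03 s⁻²
γ̇_max = sqrt(2503.03) = 50.0303 s⁻¹
N_max = γ̇_max h / (πD) = 50.0303·0.00908/(π·0.1488) = 0.971775 rev/s → ×60 = 58.3065 rpm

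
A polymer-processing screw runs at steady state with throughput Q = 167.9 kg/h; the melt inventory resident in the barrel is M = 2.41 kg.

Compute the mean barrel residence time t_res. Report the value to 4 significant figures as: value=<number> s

value=51.67 s

Convert throughput: Q = 167.9 kg/h = 167.9/3600 = 0.0466389 kg/s
t_res = M / Q_s = 2.41 ÷ 0.0466389 = 51.6736 s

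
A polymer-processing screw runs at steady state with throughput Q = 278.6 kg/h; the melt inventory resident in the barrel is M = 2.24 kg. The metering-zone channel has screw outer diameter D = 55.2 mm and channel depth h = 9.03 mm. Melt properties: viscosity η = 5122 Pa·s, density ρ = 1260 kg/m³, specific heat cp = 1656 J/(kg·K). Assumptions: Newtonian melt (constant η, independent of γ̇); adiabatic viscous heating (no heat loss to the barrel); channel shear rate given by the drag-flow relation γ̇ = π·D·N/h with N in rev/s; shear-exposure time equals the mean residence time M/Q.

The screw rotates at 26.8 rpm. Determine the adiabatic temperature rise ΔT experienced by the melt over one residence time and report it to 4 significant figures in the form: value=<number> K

Convert throughput: Q = 278.6 kg/h = 278.6/3600 = 0.0773889 kg/s
t_res = M / Q_s = 2.24 / 0.0773889 = 28.9447 s
Convert to SI: D = 0.0552 m, h = 0.00903 m, N = 26.8/60 = 0.446667 rev/s
Shear rate: γ̇ = πDN/h = π·0.0552·0.446667/0.00903 = 8.57797 s⁻¹
Adiabatic rise: ΔT = η γ̇² t_res / (ρ cp) = 5122·(8.57797)²·28.9447 / (1260·1656) = 5.22814 K

value=5.228 K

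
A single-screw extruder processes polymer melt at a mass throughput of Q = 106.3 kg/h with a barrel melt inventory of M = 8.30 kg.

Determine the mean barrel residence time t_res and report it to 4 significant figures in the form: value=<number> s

value=281.1 s

Throughput in SI: Q_s = 106.3 kg/h ÷ 3600 s/h = 0.0295278 kg/s
t_res = M / Q_s = 8.30 / 0.0295278 = 281.091 s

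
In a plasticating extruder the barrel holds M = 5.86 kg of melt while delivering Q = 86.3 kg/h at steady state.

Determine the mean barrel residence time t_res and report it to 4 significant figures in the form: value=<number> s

Convert throughput: Q = 86.3 kg/h = 86.3/3600 = 0.0239722 kg/s
Mean residence time: t_res = M/Q_s = 5.86 kg / 0.0239722 kg/s = 244.45 s

value=244.4 s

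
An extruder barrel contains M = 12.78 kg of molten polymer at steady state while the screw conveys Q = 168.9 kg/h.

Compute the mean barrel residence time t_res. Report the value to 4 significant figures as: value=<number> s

Q_s = Q / 3600 = 168.9 / 3600 = 0.0469167 kg/s
t_res = M / Q_s = 12.78 ÷ 0.0469167 = 272.398 s

value=272.4 s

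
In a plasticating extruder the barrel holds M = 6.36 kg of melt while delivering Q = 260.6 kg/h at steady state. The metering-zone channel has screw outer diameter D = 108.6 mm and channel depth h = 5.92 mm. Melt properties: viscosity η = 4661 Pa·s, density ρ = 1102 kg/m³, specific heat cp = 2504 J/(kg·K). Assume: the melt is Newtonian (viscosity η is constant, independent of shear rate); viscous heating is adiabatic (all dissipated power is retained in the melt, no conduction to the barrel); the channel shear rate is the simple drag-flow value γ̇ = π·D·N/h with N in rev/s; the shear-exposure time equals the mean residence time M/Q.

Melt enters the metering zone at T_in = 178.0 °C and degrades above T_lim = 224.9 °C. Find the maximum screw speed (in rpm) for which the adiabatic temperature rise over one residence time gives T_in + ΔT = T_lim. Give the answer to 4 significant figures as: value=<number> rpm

value=18.51 rpm

Q_s = Q / 3600 = 260.6 / 3600 = 0.0723889 kg/s
Mean residence time: t_res = M/Q_s = 6.36 kg / 0.0723889 kg/s = 87.8588 s
Geometry in SI: D = 108.6 mm → 0.1086 m, h = 5.92 mm → 0.00592 m
ΔT_a = T_lim − T_in = 224.9 − 178.0 = 46.9 K
γ̇_max² = ΔT_a·ρ·cp / (η·t_res) = [46.9 × 1102 × 2504] / [4661 × 87.8588] = 316.027 s⁻²
γ̇_max = √316.027 = 17.7772 s⁻¹
N_max = γ̇_max·h / (π·D) = 17.7772 · 0.00592 / (π · 0.1086) = 0.308464 rev/s = 18.5078 rpm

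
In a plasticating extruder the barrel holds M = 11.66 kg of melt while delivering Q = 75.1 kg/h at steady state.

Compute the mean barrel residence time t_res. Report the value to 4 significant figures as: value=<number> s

Throughput in SI: Q_s = 75.1 kg/h ÷ 3600 s/h = 0.0208611 kg/s
Mean residence time: t_res = M/Q_s = 11.66 kg / 0.0208611 kg/s = 558.935 s

value=558.9 s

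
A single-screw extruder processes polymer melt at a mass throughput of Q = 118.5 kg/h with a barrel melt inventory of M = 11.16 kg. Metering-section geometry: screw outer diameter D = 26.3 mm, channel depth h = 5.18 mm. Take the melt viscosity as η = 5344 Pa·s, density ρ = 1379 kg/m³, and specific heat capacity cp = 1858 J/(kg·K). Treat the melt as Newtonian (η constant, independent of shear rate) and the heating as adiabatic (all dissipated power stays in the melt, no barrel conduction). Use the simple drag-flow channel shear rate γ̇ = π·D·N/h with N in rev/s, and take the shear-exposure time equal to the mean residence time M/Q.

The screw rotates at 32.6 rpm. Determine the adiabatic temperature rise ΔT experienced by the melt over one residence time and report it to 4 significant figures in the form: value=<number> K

value=53.11 K

Throughput in SI: Q_s = 118.5 kg/h ÷ 3600 s/h = 0.0329167 kg/s
t_res = M / Q_s = 11.16 / 0.0329167 = 339.038 s
Geometry in metres: D = 26.3 mm → 0.0263 m, h = 5.18 mm → 0.00518 m; screw speed N = 32.6 rpm = 0.543333 rev/s
γ̇ = π D N / h = (π)(0.0263)(0.543333) / 0.00518 = 8.66647 s⁻¹
ΔT = η·γ̇²·t_res / (ρ·cp) = 5344 · (8.66647)² · 339.038 / (1379 · 1858) = 53.1116 K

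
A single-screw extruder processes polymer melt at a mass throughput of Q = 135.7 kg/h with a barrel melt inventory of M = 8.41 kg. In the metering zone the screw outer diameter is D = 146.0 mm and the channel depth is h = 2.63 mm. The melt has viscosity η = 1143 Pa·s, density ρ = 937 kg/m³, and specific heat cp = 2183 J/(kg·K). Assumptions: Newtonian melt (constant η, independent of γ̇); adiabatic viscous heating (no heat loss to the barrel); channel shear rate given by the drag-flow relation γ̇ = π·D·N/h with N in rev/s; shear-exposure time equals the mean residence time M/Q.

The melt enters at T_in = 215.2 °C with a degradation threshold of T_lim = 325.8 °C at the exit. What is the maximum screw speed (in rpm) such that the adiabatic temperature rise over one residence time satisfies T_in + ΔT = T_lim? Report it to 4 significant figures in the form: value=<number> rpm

Q_s = Q / 3600 = 135.7 / 3600 = 0.0376944 kg/s
Mean residence time: t_res = M/Q_s = 8.41 kg / 0.0376944 kg/s = 223.11 s
Convert to metres: D = 0.146 m, h = 0.00263 m
ΔT_a = T_lim − T_in = 325.8 − 215.2 = 110.6 K
Invert ΔT = ηγ̇²t_res/(ρcp) for γ̇: γ̇_max² = ΔT_a ρ cp / (η t_res) = 110.6·937·2183 / (1143·223.11) = 887.122 s⁻²
γ̇_max = √887.122 = 29.7846 s⁻¹
N_max = γ̇_max·h / (π·D) = 29.7846 · 0.00263 / (π · 0.146) = 0.170783 rev/s = 10.247 rpm

value=10.25 rpm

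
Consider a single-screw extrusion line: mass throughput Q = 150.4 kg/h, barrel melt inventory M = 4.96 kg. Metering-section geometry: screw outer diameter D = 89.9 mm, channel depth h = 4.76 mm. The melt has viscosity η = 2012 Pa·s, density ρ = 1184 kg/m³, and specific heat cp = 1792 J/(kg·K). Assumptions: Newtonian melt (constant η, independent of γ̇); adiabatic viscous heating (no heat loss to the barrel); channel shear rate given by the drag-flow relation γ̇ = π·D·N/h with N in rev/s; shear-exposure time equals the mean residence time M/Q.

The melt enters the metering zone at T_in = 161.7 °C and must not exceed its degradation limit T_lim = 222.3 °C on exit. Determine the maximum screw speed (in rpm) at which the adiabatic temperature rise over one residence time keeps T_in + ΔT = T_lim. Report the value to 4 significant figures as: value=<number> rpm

Throughput in SI: Q_s = 150.4 kg/h ÷ 3600 s/h = 0.0417778 kg/s
t_res = M / Q_s = 4.96 ÷ 0.0417778 = 118.723 s
Geometry in SI: D = 89.9 mm → 0.0899 m, h = 4.76 mm → 0.00476 m
Allowable rise: ΔT_a = T_lim − T_in = 222.3 − 161.7 = 60.6 K
γ̇_max² = ΔT_a·ρ·cp/(η·t_res) = 60.6·1184·1792/(2012·118.723) = 538.267 s⁻²
Take the square root: γ̇_max = √(538.267) = 23.2006 s⁻¹
N_max = γ̇_max·h / (π·D) = 23.2006 · 0.00476 / (π · 0.0899) = 0.391018 rev/s = 23.4611 rpm

value=23.46 rpm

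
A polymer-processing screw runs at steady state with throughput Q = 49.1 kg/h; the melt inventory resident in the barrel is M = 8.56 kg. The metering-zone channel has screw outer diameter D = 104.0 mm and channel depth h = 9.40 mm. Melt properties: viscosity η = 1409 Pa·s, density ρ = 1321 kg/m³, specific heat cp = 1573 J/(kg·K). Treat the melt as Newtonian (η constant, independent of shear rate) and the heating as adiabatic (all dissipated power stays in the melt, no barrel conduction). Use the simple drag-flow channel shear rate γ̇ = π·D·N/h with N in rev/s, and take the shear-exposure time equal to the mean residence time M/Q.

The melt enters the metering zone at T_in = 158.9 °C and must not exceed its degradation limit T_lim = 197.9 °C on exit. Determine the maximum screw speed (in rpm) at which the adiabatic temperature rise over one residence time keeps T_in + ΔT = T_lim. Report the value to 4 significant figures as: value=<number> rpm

value=16.52 rpm

Throughput in SI: Q_s = 49.1 kg/h ÷ 3600 s/h = 0.0136389 kg/s
t_res = M / Q_s = 8.56 / 0.0136389 = 627.617 s
Geometry in SI: D = 104.0 mm → 0.104 m, h = 9.40 mm → 0.0094 m
Allowable rise: ΔT_a = T_lim − T_in = 197.9 − 158.9 = 39 K
γ̇_max² = ΔT_a·ρ·cp/(η·t_res) = 39·1321·1573/(1409·627.617) = 91.6411 s⁻²
γ̇_max = √91.6411 = 9.57294 s⁻¹
N_max = γ̇_max·h / (π·D) = 9.57294 · 0.0094 / (π · 0.104) = 0.275416 rev/s = 16.525 rpm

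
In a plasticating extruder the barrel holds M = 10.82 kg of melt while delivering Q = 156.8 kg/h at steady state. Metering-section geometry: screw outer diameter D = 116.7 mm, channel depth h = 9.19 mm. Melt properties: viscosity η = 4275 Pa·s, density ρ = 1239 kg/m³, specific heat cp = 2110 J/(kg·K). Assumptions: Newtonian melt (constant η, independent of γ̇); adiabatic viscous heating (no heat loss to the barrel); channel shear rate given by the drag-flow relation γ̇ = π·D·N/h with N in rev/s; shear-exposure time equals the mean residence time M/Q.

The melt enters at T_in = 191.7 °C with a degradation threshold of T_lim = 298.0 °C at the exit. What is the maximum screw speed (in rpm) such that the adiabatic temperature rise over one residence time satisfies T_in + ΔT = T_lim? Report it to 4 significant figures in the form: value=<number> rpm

Convert throughput: Q = 156.8 kg/h = 156.8/3600 = 0.0435556 kg/s
t_res = M / Q_s = 10.82 / 0.0435556 = 248.418 s
Geometry in SI: D = 116.7 mm → 0.1167 m, h = 9.19 mm → 0.00919 m
ΔT_a = T_lim − T_in = 298.0 °C − 191.7 °C = 106.3 K
γ̇_max² = ΔT_a·ρ·cp / (η·t_res) = [106.3 × 1239 × 2110] / [4275 × 248.418] = 261.678 s⁻²
γ̇_max = √261.678 = 16.1765 s⁻¹
N_max = γ̇_max·h / (π·D) = 16.1765 · 0.00919 / (π · 0.1167) = 0.405488 rev/s = 24.3293 rpm

value=24.33 rpm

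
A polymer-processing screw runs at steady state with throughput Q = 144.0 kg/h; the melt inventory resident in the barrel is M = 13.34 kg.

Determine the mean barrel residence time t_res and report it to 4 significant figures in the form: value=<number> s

Q_s = Q / 3600 = 144.0 / 3600 = 0.04 kg/s
t_res = M / Q_s = 13.34 / 0.04 = 333.5 s

value=333.5 s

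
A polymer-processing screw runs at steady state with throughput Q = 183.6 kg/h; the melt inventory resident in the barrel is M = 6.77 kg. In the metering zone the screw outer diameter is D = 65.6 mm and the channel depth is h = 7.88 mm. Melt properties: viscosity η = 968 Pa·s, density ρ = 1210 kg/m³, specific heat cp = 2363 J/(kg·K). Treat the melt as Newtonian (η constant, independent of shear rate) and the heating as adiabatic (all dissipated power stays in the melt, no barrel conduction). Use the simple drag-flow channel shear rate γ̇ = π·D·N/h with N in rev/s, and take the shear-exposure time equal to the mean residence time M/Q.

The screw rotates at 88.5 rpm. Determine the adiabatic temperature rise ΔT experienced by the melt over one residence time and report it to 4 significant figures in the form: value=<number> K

value=66.88 K

Q_s = Q / 3600 = 183.6 / 3600 = 0.051 kg/s
t_res = M / Q_s = 6.77 ÷ 0.051 = 132.745 s
Geometry in metres: D = 65.6 mm → 0.0656 m, h = 7.88 mm → 0.00788 m; screw speed N = 88.5 rpm = 1.475 rev/s
Shear rate: γ̇ = πDN/h = π·0.0656·1.475/0.00788 = 38.5762 s⁻¹
ΔT = η·γ̇²·t_res / (ρ·cp) = 968 · (38.5762)² · 132.745 / (1210 · 2363) = 66.8781 K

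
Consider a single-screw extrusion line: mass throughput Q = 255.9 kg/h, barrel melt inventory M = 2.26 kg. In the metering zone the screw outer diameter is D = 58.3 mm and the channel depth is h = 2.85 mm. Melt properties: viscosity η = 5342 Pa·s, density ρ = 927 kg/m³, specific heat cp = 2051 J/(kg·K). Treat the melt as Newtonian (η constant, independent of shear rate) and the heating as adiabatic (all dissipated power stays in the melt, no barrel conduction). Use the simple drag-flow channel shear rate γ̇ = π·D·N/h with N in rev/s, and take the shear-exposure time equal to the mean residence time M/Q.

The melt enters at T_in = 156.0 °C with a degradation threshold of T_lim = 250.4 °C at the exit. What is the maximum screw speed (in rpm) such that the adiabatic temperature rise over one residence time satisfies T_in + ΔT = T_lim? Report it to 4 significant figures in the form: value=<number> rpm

Throughput in SI: Q_s = 255.9 kg/h ÷ 3600 s/h = 0.0710833 kg/s
Mean residence time: t_res = M/Q_s = 2.26 kg / 0.0710833 kg/s = 31.7937 s
Geometry in SI: D = 58.3 mm → 0.0583 m, h = 2.85 mm → 0.00285 m
ΔT_a = T_lim − T_in = 250.4 − 156.0 = 94.4 K
Invert ΔT = ηγ̇²t_res/(ρcp) for γ̇: γ̇_max² = ΔT_a ρ cp / (η t_res) = 94.4·927·2051 / (5342·31.7937) = 1056.75 s⁻²
γ̇_max = √1056.75 = 32.5077 s⁻¹
N_max = γ̇_max h / (πD) = 32.5077·0.00285/(π·0.0583) = 0.50584 rev/s → ×60 = 30.3504 rpm

value=30.35 rpm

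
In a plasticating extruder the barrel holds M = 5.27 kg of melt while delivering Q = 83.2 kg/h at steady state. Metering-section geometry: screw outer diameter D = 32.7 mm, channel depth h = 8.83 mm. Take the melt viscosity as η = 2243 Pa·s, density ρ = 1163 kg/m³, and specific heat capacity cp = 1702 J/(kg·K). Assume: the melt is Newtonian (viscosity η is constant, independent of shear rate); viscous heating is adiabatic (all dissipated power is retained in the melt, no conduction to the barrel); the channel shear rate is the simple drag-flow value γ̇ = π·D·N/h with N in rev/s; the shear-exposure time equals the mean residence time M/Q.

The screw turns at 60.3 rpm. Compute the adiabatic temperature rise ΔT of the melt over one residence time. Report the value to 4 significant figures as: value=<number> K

Q_s = Q / 3600 = 83.2 / 3600 = 0.0231111 kg/s
t_res = M / Q_s = 5.27 / 0.0231111 = 228.029 s
D = 32.7 mm = 0.0327 m;  h = 8.83 mm = 0.00883 m;  N = 60.3 rpm / 60 = 1.005 rev/s
Shear rate: γ̇ = πDN/h = π·0.0327·1.005/0.00883 = 11.6924 s⁻¹
Adiabatic rise: ΔT = η γ̇² t_res / (ρ cp) = 2243·(11.6924)²·228.029 / (1163·1702) = 35.3253 K

value=35.33 K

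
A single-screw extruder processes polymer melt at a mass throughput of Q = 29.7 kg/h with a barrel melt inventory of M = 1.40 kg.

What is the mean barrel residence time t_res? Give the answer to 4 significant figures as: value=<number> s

Q_s = Q / 3600 = 29.7 / 3600 = 0.00825 kg/s
t_res = M / Q_s = 1.40 / 0.00825 = 169.697 s

value=169.7 s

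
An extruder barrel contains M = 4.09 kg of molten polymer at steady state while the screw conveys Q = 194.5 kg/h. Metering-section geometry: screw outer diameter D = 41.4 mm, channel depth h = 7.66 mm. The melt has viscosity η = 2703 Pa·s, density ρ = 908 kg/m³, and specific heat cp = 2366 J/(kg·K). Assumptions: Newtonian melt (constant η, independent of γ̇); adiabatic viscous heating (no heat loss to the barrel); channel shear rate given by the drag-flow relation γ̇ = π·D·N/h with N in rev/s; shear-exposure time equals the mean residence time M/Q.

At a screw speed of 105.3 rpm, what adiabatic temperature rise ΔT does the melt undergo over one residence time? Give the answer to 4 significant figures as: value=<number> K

value=84.58 K

Q_s = Q / 3600 = 194.5 / 3600 = 0.0540278 kg/s
t_res = M / Q_s = 4.09 / 0.0540278 = 75.7018 s
Geometry in metres: D = 41.4 mm → 0.0414 m, h = 7.66 mm → 0.00766 m; screw speed N = 105.3 rpm = 1.755 rev/s
γ̇ = π·D·N / h = π · 0.0414 · 1.755 / 0.00766 = 29.7988 s⁻¹
ΔT = η·γ̇²·t_res/(ρ·cp) = [2703 × 29.7988² × 75.7018] / [908 × 2366] = 84.5763 K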